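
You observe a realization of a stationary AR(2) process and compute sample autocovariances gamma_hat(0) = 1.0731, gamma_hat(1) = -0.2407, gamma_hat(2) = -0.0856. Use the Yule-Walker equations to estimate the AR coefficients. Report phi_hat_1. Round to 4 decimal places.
\hat\phi_{1} = -0.2550

The Yule-Walker equations for an AR(p) process read, in matrix form,
  Gamma_p phi = r_p,   with   (Gamma_p)_{ij} = gamma(|i - j|),
                       (r_p)_i = gamma(i),   i,j = 1..p.
Substitute the sample gammas (Toeplitz matrix and right-hand side of size 2):
  Gamma_p = [[1.0731, -0.2407], [-0.2407, 1.0731]]
  r_p     = [-0.2407, -0.0856]
Written out:
  1.0731 phi_1 - 0.2407 phi_2 = -0.2407
  -0.2407 phi_1 + 1.0731 phi_2 = -0.0856
Solve by Cramer's rule:
  det = gamma(0)^2 - gamma(1)^2 = (1.0731)^2 - (-0.2407)^2 = 1.15154361 - 0.05793649 = 1.09360712
  phi_hat_1 = [gamma(1) gamma(0) - gamma(1) gamma(2)] / det = [(-0.2407)(1.0731) - (-0.2407)(-0.0856)] / 1.09360712 = -0.27889909 / 1.09360712 = -0.255
  phi_hat_2 = [gamma(0) gamma(2) - gamma(1)^2] / det = [(1.0731)(-0.0856) - (-0.2407)^2] / 1.09360712 = -0.14979385 / 1.09360712 = -0.137
So phi_hat = [-0.2550, -0.1370].
Therefore phi_hat_1 = -0.2550.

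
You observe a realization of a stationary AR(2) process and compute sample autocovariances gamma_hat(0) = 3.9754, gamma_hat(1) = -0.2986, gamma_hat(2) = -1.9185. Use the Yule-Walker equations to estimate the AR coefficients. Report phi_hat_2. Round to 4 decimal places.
\hat\phi_{2} = -0.4910

The Yule-Walker equations for an AR(p) process read, in matrix form,
  Gamma_p phi = r_p,   with   (Gamma_p)_{ij} = gamma(|i - j|),
                       (r_p)_i = gamma(i),   i,j = 1..p.
Substitute the sample gammas (Toeplitz matrix and right-hand side of size 2):
  Gamma_p = [[3.9754, -0.2986], [-0.2986, 3.9754]]
  r_p     = [-0.2986, -1.9185]
Written out:
  3.9754 phi_1 - 0.2986 phi_2 = -0.2986
  -0.2986 phi_1 + 3.9754 phi_2 = -1.9185
Solve by Cramer's rule:
  det = gamma(0)^2 - gamma(1)^2 = (3.9754)^2 - (-0.2986)^2 = 15.80380516 - 0.08916196 = 15.7146432
  phi_hat_1 = [gamma(1) gamma(0) - gamma(1) gamma(2)] / det = [(-0.2986)(3.9754) - (-0.2986)(-1.9185)] / 15.7146432 = -1.75991854 / 15.7146432 = -0.112
  phi_hat_2 = [gamma(0) gamma(2) - gamma(1)^2] / det = [(3.9754)(-1.9185) - (-0.2986)^2] / 15.7146432 = -7.71596686 / 15.7146432 = -0.491
So phi_hat = [-0.1120, -0.4910].
Therefore phi_hat_2 = -0.4910.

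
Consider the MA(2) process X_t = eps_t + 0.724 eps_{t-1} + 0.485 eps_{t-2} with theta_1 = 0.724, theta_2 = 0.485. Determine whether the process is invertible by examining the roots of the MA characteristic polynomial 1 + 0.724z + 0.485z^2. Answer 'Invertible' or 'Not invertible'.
\text{Invertible}

The MA(q) characteristic polynomial is P(z) = 1 + 0.724z + 0.485z^2.
Invertibility requires all roots to lie outside the unit circle, i.e. |z| > 1 for every root.
Set 1 + (0.724) z + (0.485) z^2 = 0, i.e. a z^2 + b z + c = 0 with a = 0.485, b = 0.724, c = 1.
Discriminant D = b^2 - 4ac = (0.724)^2 - 4*(0.485)*1 = 0.524176 - (1.94) = -1.415824.
D < 0, so the roots are the complex-conjugate pair z = (-b +/- i sqrt(-D)) / (2a) = -0.7464 +/- 1.2267i.
For a conjugate pair |z|^2 = z * conj(z) = (product of roots) = c/a = 1/(0.485) = 2.061856, so |z| = sqrt(2.061856) = 1.4359 for both roots.
Moduli of all roots: 1.4359, 1.4359.
All moduli strictly greater than 1? Yes.
Verdict: Invertible.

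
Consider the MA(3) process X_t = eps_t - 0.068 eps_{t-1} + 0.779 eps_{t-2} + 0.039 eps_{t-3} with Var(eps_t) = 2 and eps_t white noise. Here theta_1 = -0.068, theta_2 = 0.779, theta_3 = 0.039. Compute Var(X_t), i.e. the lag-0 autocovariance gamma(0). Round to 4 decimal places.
\gamma(0) = 3.2260

For an MA(q) process X_t = eps_t + sum_i theta_i eps_{t-i} with
Var(eps_t) = sigma^2, the variance is
  gamma(0) = sigma^2 * (1 + sum_i theta_i^2).
  sum_i theta_i^2 = (-0.068)^2 + (0.779)^2 + (0.039)^2 = 0.004624 + 0.606841 + 0.001521 = 0.612986.
  gamma(0) = 2 * (1 + 0.612986) = 2 * 1.612986 = 3.225972, which rounds to 3.2260.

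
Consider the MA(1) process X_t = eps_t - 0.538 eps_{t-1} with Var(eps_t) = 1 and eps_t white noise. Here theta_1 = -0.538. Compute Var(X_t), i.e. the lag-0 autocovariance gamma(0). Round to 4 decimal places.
\gamma(0) = 1.2894

For an MA(q) process X_t = eps_t + sum_i theta_i eps_{t-i} with
Var(eps_t) = sigma^2, the variance is
  gamma(0) = sigma^2 * (1 + sum_i theta_i^2).
  sum_i theta_i^2 = (-0.538)^2 = 0.289444.
  gamma(0) = 1 * (1 + 0.289444) = 1 * 1.289444 = 1.289444, which rounds to 1.2894.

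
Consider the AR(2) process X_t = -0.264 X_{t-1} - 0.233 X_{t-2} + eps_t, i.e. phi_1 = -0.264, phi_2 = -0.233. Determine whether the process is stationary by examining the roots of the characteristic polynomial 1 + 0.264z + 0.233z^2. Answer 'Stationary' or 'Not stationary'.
\text{Stationary}

The AR(p) characteristic polynomial is P(z) = 1 + 0.264z + 0.233z^2.
Stationarity requires all roots to lie outside the unit circle, i.e. |z| > 1 for every root.
Set 1 + (0.264) z + (0.233) z^2 = 0, i.e. a z^2 + b z + c = 0 with a = 0.233, b = 0.264, c = 1.
Discriminant D = b^2 - 4ac = (0.264)^2 - 4*(0.233)*1 = 0.069696 - (0.932) = -0.862304.
D < 0, so the roots are the complex-conjugate pair z = (-b +/- i sqrt(-D)) / (2a) = -0.5665 +/- 1.9927i.
For a conjugate pair |z|^2 = z * conj(z) = (product of roots) = c/a = 1/(0.233) = 4.291845, so |z| = sqrt(4.291845) = 2.0717 for both roots.
Moduli of all roots: 2.0717, 2.0717.
All moduli strictly greater than 1? Yes.
Verdict: Stationary.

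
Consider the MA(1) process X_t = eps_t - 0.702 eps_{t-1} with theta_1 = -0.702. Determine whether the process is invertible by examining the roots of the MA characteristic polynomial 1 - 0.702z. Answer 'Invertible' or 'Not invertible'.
\text{Invertible}

The MA(q) characteristic polynomial is P(z) = 1 - 0.702z.
Invertibility requires all roots to lie outside the unit circle, i.e. |z| > 1 for every root.
This is linear in z: 1 + (-0.702) z = 0  =>  z = -1/(-0.702) = 1.424501,  |z| = 1.424501.
Moduli of all roots: 1.4245.
All moduli strictly greater than 1? Yes.
Verdict: Invertible.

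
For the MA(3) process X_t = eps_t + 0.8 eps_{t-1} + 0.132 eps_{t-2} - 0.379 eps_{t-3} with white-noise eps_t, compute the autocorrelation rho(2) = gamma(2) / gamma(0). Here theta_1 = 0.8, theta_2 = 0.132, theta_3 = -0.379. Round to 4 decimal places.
\rho(2) = -0.0951

For an MA(q) process with theta_0 = 1, the autocovariance is
  gamma(k) = sigma^2 * sum_{i=0..q-k} theta_i * theta_{i+k},
and rho(k) = gamma(k) / gamma(0). Sigma^2 cancels.
  numerator   = (1)*(0.132) + (0.8)*(-0.379) = -0.1712.
  denominator = (1)^2 + (0.8)^2 + (0.132)^2 + (-0.379)^2 = 1.801065.
  rho(2) = -0.1712 / 1.801065 = -0.0951.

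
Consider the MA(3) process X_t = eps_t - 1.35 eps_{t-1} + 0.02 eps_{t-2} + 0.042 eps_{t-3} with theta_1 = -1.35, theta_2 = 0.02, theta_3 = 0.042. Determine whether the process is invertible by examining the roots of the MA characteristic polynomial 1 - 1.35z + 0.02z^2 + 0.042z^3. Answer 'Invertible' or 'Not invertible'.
\text{Not invertible}

The MA(q) characteristic polynomial is P(z) = 1 - 1.35z + 0.02z^2 + 0.042z^3.
Invertibility requires all roots to lie outside the unit circle, i.e. |z| > 1 for every root.
Degree 3: look for a simple real root z0 first, then factor out (1 - z/z0) and solve the remaining quadratic.
Testing z0 = 5: P(5) = 1 + (-1.35)(5) + (0.02)(5)^2 + (0.042)(5)^3
  = 1 + (-6.75) + (0.5) + (5.25) = 0.  So z_0 = 5 is a root, |z_0| = 5.
Divide out the factor (1 - 0.2 z) = (1 - z/z0) (since 1/z0 = 0.2):
  P(z) = (1 - 0.2 z)(1 + (-1.15) z + (-0.21) z^2)
  [check: z-coef -1.15 - (0.2) = -1.35; z^2-coef -0.21 - (0.2)(-1.15) = 0.02; z^3-coef -(0.2)(-0.21) = 0.042.]
Remaining roots from the quadratic factor 1 + (-1.15) z + (-0.21) z^2:
  Set 1 + (-1.15) z + (-0.21) z^2 = 0, i.e. a z^2 + b z + c = 0 with a = -0.21, b = -1.15, c = 1.
  Discriminant D = b^2 - 4ac = (-1.15)^2 - 4*(-0.21)*1 = 1.3225 - (-0.84) = 2.1625.
  D >= 0, so the roots are real: z = (-b +/- sqrt(D)) / (2a) = (1.15 +/- 1.470544) / (-0.42).
    z_1 = (1.15 + 1.470544) / (-0.42) = -6.2394,   |z_1| = 6.2394.
    z_2 = (1.15 - 1.470544) / (-0.42) = 0.7632,   |z_2| = 0.7632.
Moduli of all roots: 5.0000, 6.2394, 0.7632.
All moduli strictly greater than 1? No.
Verdict: Not invertible.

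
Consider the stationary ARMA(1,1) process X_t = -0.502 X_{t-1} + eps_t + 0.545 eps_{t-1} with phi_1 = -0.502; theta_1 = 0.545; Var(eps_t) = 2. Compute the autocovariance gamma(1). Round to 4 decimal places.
\gamma(1) = 0.0835

Multiply the model equation by X_{t-k} and take expectations. With theta_0 = psi_0 = 1 and psi_j the MA(infinity) weights, this gives
  gamma(k) - sum_i phi_i gamma(k-i) = c_k,
  c_k = sigma^2 * sum_{j=k..q} theta_j psi_{j-k}   (c_k = 0 for k > q),
using gamma(-m) = gamma(m).
psi-weights needed (psi_j = theta_j + sum_i phi_i psi_{j-i}):
  psi_1 = theta_1 + phi_1 = 0.545 + (-0.502) = 0.043
Right-hand sides:
  c_0 = sigma^2 (1 + theta_1 psi_1) = 2 * (1 + (0.545)(0.043)) = 2 * 1.023435 = 2.04687
  c_1 = sigma^2 theta_1 = 2 * (0.545) = 1.09
  c_2 = 0
Equations for k = 0 and k = 1 (AR order 1):
  gamma(0) = phi_1 gamma(1) + c_0
  gamma(1) = phi_1 gamma(0) + c_1
Substituting the second into the first: gamma(0) (1 - phi_1^2) = c_0 + phi_1 c_1, so
  gamma(0) = (c_0 + phi_1 c_1) / (1 - phi_1^2) = (2.04687 + (-0.502)(1.09)) / (1 - (-0.502)^2) = 1.49969 / 0.747996 = 2.004944.
  gamma(1) = phi_1 gamma(0) + c_1 = (-0.502)(2.004944) + (1.09) = 0.083518.
Therefore gamma(1) = 0.0835 (to 4 decimal places).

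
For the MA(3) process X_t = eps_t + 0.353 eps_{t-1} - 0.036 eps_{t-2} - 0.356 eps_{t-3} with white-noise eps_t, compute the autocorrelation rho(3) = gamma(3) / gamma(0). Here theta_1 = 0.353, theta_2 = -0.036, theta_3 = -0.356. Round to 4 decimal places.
\rho(3) = -0.2842

For an MA(q) process with theta_0 = 1, the autocovariance is
  gamma(k) = sigma^2 * sum_{i=0..q-k} theta_i * theta_{i+k},
and rho(k) = gamma(k) / gamma(0). Sigma^2 cancels.
  numerator   = (1)*(-0.356) = -0.356.
  denominator = (1)^2 + (0.353)^2 + (-0.036)^2 + (-0.356)^2 = 1.252641.
  rho(3) = -0.356 / 1.252641 = -0.2842.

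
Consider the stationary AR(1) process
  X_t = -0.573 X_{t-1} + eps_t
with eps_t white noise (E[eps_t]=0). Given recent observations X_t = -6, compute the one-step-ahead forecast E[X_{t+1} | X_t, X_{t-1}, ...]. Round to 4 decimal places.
E[X_{t+1} \mid \mathcal F_t] = 3.4380

For an AR(p) model X_t = c + sum_i phi_i X_{t-i} + eps_t, the
one-step-ahead conditional mean is
  E[X_{t+1} | X_t, ...] = c + sum_i phi_i X_{t+1-i}.
Substitute known values:
  E[X_{t+1} | ...] = (-0.573) * (-6)
                   = 3.4380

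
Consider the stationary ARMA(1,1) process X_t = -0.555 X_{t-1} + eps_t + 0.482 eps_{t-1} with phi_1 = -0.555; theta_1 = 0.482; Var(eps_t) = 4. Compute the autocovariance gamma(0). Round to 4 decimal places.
\gamma(0) = 4.0308

Multiply the model equation by X_{t-k} and take expectations. With theta_0 = psi_0 = 1 and psi_j the MA(infinity) weights, this gives
  gamma(k) - sum_i phi_i gamma(k-i) = c_k,
  c_k = sigma^2 * sum_{j=k..q} theta_j psi_{j-k}   (c_k = 0 for k > q),
using gamma(-m) = gamma(m).
psi-weights needed (psi_j = theta_j + sum_i phi_i psi_{j-i}):
  psi_1 = theta_1 + phi_1 = 0.482 + (-0.555) = -0.073
Right-hand sides:
  c_0 = sigma^2 (1 + theta_1 psi_1) = 4 * (1 + (0.482)(-0.073)) = 4 * 0.964814 = 3.859256
  c_1 = sigma^2 theta_1 = 4 * (0.482) = 1.928
  c_2 = 0
Equations for k = 0 and k = 1 (AR order 1):
  gamma(0) = phi_1 gamma(1) + c_0
  gamma(1) = phi_1 gamma(0) + c_1
Substituting the second into the first: gamma(0) (1 - phi_1^2) = c_0 + phi_1 c_1, so
  gamma(0) = (c_0 + phi_1 c_1) / (1 - phi_1^2) = (3.859256 + (-0.555)(1.928)) / (1 - (-0.555)^2) = 2.789216 / 0.691975 = 4.030805.
Therefore gamma(0) = 4.0308 (to 4 decimal places).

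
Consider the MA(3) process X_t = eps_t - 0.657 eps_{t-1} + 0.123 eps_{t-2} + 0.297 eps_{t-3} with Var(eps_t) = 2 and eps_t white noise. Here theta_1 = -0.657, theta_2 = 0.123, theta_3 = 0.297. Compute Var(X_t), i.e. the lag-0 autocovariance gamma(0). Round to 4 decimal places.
\gamma(0) = 3.0700

For an MA(q) process X_t = eps_t + sum_i theta_i eps_{t-i} with
Var(eps_t) = sigma^2, the variance is
  gamma(0) = sigma^2 * (1 + sum_i theta_i^2).
  sum_i theta_i^2 = (-0.657)^2 + (0.123)^2 + (0.297)^2 = 0.431649 + 0.015129 + 0.088209 = 0.534987.
  gamma(0) = 2 * (1 + 0.534987) = 2 * 1.534987 = 3.069974, which rounds to 3.0700.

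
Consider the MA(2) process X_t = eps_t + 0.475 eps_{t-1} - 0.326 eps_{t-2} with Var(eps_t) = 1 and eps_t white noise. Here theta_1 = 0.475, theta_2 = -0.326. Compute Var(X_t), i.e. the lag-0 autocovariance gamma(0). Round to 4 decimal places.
\gamma(0) = 1.3319

For an MA(q) process X_t = eps_t + sum_i theta_i eps_{t-i} with
Var(eps_t) = sigma^2, the variance is
  gamma(0) = sigma^2 * (1 + sum_i theta_i^2).
  sum_i theta_i^2 = (0.475)^2 + (-0.326)^2 = 0.225625 + 0.106276 = 0.331901.
  gamma(0) = 1 * (1 + 0.331901) = 1 * 1.331901 = 1.331901, which rounds to 1.3319.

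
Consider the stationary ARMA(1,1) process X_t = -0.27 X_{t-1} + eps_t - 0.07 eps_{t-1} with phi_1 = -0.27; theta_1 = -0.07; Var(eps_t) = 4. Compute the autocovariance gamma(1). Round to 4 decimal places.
\gamma(1) = -1.4947

Multiply the model equation by X_{t-k} and take expectations. With theta_0 = psi_0 = 1 and psi_j the MA(infinity) weights, this gives
  gamma(k) - sum_i phi_i gamma(k-i) = c_k,
  c_k = sigma^2 * sum_{j=k..q} theta_j psi_{j-k}   (c_k = 0 for k > q),
using gamma(-m) = gamma(m).
psi-weights needed (psi_j = theta_j + sum_i phi_i psi_{j-i}):
  psi_1 = theta_1 + phi_1 = -0.07 + (-0.27) = -0.34
Right-hand sides:
  c_0 = sigma^2 (1 + theta_1 psi_1) = 4 * (1 + (-0.07)(-0.34)) = 4 * 1.0238 = 4.0952
  c_1 = sigma^2 theta_1 = 4 * (-0.07) = -0.28
  c_2 = 0
Equations for k = 0 and k = 1 (AR order 1):
  gamma(0) = phi_1 gamma(1) + c_0
  gamma(1) = phi_1 gamma(0) + c_1
Substituting the second into the first: gamma(0) (1 - phi_1^2) = c_0 + phi_1 c_1, so
  gamma(0) = (c_0 + phi_1 c_1) / (1 - phi_1^2) = (4.0952 + (-0.27)(-0.28)) / (1 - (-0.27)^2) = 4.1708 / 0.9271 = 4.49876.
  gamma(1) = phi_1 gamma(0) + c_1 = (-0.27)(4.49876) + (-0.28) = -1.494665.
Therefore gamma(1) = -1.4947 (to 4 decimal places).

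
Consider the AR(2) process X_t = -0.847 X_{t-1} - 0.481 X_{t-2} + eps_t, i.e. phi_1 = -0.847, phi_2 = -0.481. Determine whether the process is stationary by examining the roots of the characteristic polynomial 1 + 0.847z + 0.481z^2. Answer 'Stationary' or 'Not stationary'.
\text{Stationary}

The AR(p) characteristic polynomial is P(z) = 1 + 0.847z + 0.481z^2.
Stationarity requires all roots to lie outside the unit circle, i.e. |z| > 1 for every root.
Set 1 + (0.847) z + (0.481) z^2 = 0, i.e. a z^2 + b z + c = 0 with a = 0.481, b = 0.847, c = 1.
Discriminant D = b^2 - 4ac = (0.847)^2 - 4*(0.481)*1 = 0.717409 - (1.924) = -1.206591.
D < 0, so the roots are the complex-conjugate pair z = (-b +/- i sqrt(-D)) / (2a) = -0.8805 +/- 1.1418i.
For a conjugate pair |z|^2 = z * conj(z) = (product of roots) = c/a = 1/(0.481) = 2.079002, so |z| = sqrt(2.079002) = 1.4419 for both roots.
Moduli of all roots: 1.4419, 1.4419.
All moduli strictly greater than 1? Yes.
Verdict: Stationary.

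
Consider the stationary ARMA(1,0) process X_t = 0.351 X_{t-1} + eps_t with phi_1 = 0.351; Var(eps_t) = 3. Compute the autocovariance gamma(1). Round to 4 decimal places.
\gamma(1) = 1.2010

Multiply the model equation by X_{t-k} and take expectations. With theta_0 = psi_0 = 1 and psi_j the MA(infinity) weights, this gives
  gamma(k) - sum_i phi_i gamma(k-i) = c_k,
  c_k = sigma^2 * sum_{j=k..q} theta_j psi_{j-k}   (c_k = 0 for k > q),
using gamma(-m) = gamma(m).
Pure AR (q = 0): c_0 = sigma^2 = 3, c_k = 0 for k >= 1.
Equations for k = 0 and k = 1 (AR order 1):
  gamma(0) = phi_1 gamma(1) + c_0
  gamma(1) = phi_1 gamma(0) + c_1
Substituting the second into the first: gamma(0) (1 - phi_1^2) = c_0 + phi_1 c_1, so
  gamma(0) = c_0 / (1 - phi_1^2) = 3 / (1 - (0.351)^2) = 3 / 0.876799 = 3.421537.
  gamma(1) = phi_1 gamma(0) = (0.351)(3.421537) = 1.200959.
Therefore gamma(1) = 1.2010 (to 4 decimal places).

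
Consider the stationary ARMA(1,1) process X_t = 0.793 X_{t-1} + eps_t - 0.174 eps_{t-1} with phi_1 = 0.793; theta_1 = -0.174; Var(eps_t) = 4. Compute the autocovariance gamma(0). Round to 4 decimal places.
\gamma(0) = 8.1294

Multiply the model equation by X_{t-k} and take expectations. With theta_0 = psi_0 = 1 and psi_j the MA(infinity) weights, this gives
  gamma(k) - sum_i phi_i gamma(k-i) = c_k,
  c_k = sigma^2 * sum_{j=k..q} theta_j psi_{j-k}   (c_k = 0 for k > q),
using gamma(-m) = gamma(m).
psi-weights needed (psi_j = theta_j + sum_i phi_i psi_{j-i}):
  psi_1 = theta_1 + phi_1 = -0.174 + (0.793) = 0.619
Right-hand sides:
  c_0 = sigma^2 (1 + theta_1 psi_1) = 4 * (1 + (-0.174)(0.619)) = 4 * 0.892294 = 3.569176
  c_1 = sigma^2 theta_1 = 4 * (-0.174) = -0.696
  c_2 = 0
Equations for k = 0 and k = 1 (AR order 1):
  gamma(0) = phi_1 gamma(1) + c_0
  gamma(1) = phi_1 gamma(0) + c_1
Substituting the second into the first: gamma(0) (1 - phi_1^2) = c_0 + phi_1 c_1, so
  gamma(0) = (c_0 + phi_1 c_1) / (1 - phi_1^2) = (3.569176 + (0.793)(-0.696)) / (1 - (0.793)^2) = 3.017248 / 0.371151 = 8.129435.
Therefore gamma(0) = 8.1294 (to 4 decimal places).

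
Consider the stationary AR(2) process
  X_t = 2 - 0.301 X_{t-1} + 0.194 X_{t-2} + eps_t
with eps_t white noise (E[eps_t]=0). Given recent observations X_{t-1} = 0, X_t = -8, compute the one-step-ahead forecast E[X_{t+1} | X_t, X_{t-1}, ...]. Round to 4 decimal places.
E[X_{t+1} \mid \mathcal F_t] = 4.4080

For an AR(p) model X_t = c + sum_i phi_i X_{t-i} + eps_t, the
one-step-ahead conditional mean is
  E[X_{t+1} | X_t, ...] = c + sum_i phi_i X_{t+1-i}.
Substitute known values:
  E[X_{t+1} | ...] = 2 + (-0.301) * (-8) + (0.194) * (0)
                   = 4.4080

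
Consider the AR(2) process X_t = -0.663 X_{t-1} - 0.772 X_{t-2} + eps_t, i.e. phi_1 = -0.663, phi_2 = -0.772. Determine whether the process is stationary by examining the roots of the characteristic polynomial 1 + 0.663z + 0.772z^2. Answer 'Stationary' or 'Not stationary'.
\text{Stationary}

The AR(p) characteristic polynomial is P(z) = 1 + 0.663z + 0.772z^2.
Stationarity requires all roots to lie outside the unit circle, i.e. |z| > 1 for every root.
Set 1 + (0.663) z + (0.772) z^2 = 0, i.e. a z^2 + b z + c = 0 with a = 0.772, b = 0.663, c = 1.
Discriminant D = b^2 - 4ac = (0.663)^2 - 4*(0.772)*1 = 0.439569 - (3.088) = -2.648431.
D < 0, so the roots are the complex-conjugate pair z = (-b +/- i sqrt(-D)) / (2a) = -0.4294 +/- 1.054i.
For a conjugate pair |z|^2 = z * conj(z) = (product of roots) = c/a = 1/(0.772) = 1.295337, so |z| = sqrt(1.295337) = 1.1381 for both roots.
Moduli of all roots: 1.1381, 1.1381.
All moduli strictly greater than 1? Yes.
Verdict: Stationary.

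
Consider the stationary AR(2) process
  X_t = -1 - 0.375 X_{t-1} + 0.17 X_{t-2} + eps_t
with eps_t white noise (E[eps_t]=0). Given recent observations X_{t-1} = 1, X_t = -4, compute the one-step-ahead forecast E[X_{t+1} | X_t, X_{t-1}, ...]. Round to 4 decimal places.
E[X_{t+1} \mid \mathcal F_t] = 0.6700

For an AR(p) model X_t = c + sum_i phi_i X_{t-i} + eps_t, the
one-step-ahead conditional mean is
  E[X_{t+1} | X_t, ...] = c + sum_i phi_i X_{t+1-i}.
Substitute known values:
  E[X_{t+1} | ...] = -1 + (-0.375) * (-4) + (0.17) * (1)
                   = 0.6700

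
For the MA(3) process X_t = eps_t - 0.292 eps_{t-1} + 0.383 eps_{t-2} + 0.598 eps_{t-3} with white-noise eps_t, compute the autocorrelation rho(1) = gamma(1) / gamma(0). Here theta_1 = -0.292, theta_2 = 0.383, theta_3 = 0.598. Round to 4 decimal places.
\rho(1) = -0.1100

For an MA(q) process with theta_0 = 1, the autocovariance is
  gamma(k) = sigma^2 * sum_{i=0..q-k} theta_i * theta_{i+k},
and rho(k) = gamma(k) / gamma(0). Sigma^2 cancels.
  numerator   = (1)*(-0.292) + (-0.292)*(0.383) + (0.383)*(0.598) = -0.174802.
  denominator = (1)^2 + (-0.292)^2 + (0.383)^2 + (0.598)^2 = 1.589557.
  rho(1) = -0.174802 / 1.589557 = -0.1100.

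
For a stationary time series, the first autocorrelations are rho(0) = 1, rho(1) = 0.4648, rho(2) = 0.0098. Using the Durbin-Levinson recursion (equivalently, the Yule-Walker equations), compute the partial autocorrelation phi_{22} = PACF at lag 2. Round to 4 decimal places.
\phi_{22} = -0.2631

The PACF at lag k is phi_{kk}, the last component of the solution
to the Yule-Walker system G_k phi = r_k where
  (G_k)_{ij} = rho(|i - j|), (r_k)_i = rho(i), i,j = 1..k.
Equivalently, Durbin-Levinson gives phi_{kk} iteratively:
  phi_{11} = rho(1)
  phi_{kk} = [rho(k) - sum_{j=1..k-1} phi_{k-1,j} rho(k-j)]
            / [1 - sum_{j=1..k-1} phi_{k-1,j} rho(j)],
  phi_{k,j} = phi_{k-1,j} - phi_{kk} phi_{k-1,k-j},  j = 1..k-1.
Step k = 1:
  phi_11 = rho(1) = 0.4648.
Step k = 2:
  phi_22 = [rho(2) - phi_11 rho(1)] / [1 - phi_11 rho(1)] = [0.0098 - (0.4648)(0.4648)] / [1 - (0.4648)(0.4648)]
         = -0.20623904 / 0.78396096 = -0.2631.
Therefore phi_{22} = -0.2631.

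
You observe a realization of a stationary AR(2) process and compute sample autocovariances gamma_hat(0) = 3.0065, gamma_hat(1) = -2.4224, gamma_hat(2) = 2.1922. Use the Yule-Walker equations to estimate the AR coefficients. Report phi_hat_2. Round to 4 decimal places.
\hat\phi_{2} = 0.2279

The Yule-Walker equations for an AR(p) process read, in matrix form,
  Gamma_p phi = r_p,   with   (Gamma_p)_{ij} = gamma(|i - j|),
                       (r_p)_i = gamma(i),   i,j = 1..p.
Substitute the sample gammas (Toeplitz matrix and right-hand side of size 2):
  Gamma_p = [[3.0065, -2.4224], [-2.4224, 3.0065]]
  r_p     = [-2.4224, 2.1922]
Written out:
  3.0065 phi_1 - 2.4224 phi_2 = -2.4224
  -2.4224 phi_1 + 3.0065 phi_2 = 2.1922
Solve by Cramer's rule:
  det = gamma(0)^2 - gamma(1)^2 = (3.0065)^2 - (-2.4224)^2 = 9.03904225 - 5.86802176 = 3.17102049
  phi_hat_1 = [gamma(1) gamma(0) - gamma(1) gamma(2)] / det = [(-2.4224)(3.0065) - (-2.4224)(2.1922)] / 3.17102049 = -1.97256032 / 3.17102049 = -0.6221
  phi_hat_2 = [gamma(0) gamma(2) - gamma(1)^2] / det = [(3.0065)(2.1922) - (-2.4224)^2] / 3.17102049 = 0.72282754 / 3.17102049 = 0.2279
So phi_hat = [-0.6221, 0.2279].
Therefore phi_hat_2 = 0.2279.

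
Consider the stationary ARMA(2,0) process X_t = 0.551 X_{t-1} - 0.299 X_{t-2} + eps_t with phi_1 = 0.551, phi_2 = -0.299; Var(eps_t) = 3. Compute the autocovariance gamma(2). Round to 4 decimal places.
\gamma(2) = -0.2623

Multiply the model equation by X_{t-k} and take expectations. With theta_0 = psi_0 = 1 and psi_j the MA(infinity) weights, this gives
  gamma(k) - sum_i phi_i gamma(k-i) = c_k,
  c_k = sigma^2 * sum_{j=k..q} theta_j psi_{j-k}   (c_k = 0 for k > q),
using gamma(-m) = gamma(m).
Pure AR (q = 0): c_0 = sigma^2 = 3, c_k = 0 for k >= 1.
Equations for k = 0, 1, 2 (AR order 2, c_2 = 0):
  (E0) gamma(0) = phi_1 gamma(1) + phi_2 gamma(2) + c_0
  (E1) gamma(1) = phi_1 gamma(0) + phi_2 gamma(1) + c_1
  (E2) gamma(2) = phi_1 gamma(1) + phi_2 gamma(0)
From (E1): gamma(1) = A gamma(0) + B with
  A = phi_1 / (1 - phi_2) = 0.551 / 1.299 = 0.424172,   B = c_1 / (1 - phi_2) = 0 / 1.299 = 0.
Insert (E2) into (E0): gamma(0) (1 - phi_2^2) = phi_1 (1 + phi_2) gamma(1) + c_0.
  phi_1 (1 + phi_2) = (0.551)(0.701) = 0.386251,   1 - phi_2^2 = 0.910599.
Replace gamma(1) by A gamma(0) + B and collect gamma(0):
  gamma(0) [0.910599 - (0.386251)(0.424172)] = c_0 = 3
  gamma(0) * 0.746762 = 3
  gamma(0) = 3 / 0.746762 = 4.017344.
  gamma(1) = A gamma(0) = (0.424172)(4.017344) = 1.704047.
  gamma(2) = phi_1 gamma(1) + phi_2 gamma(0) = (0.551)(1.704047) + (-0.299)(4.017344) = -0.262256.
Therefore gamma(2) = -0.2623 (to 4 decimal places).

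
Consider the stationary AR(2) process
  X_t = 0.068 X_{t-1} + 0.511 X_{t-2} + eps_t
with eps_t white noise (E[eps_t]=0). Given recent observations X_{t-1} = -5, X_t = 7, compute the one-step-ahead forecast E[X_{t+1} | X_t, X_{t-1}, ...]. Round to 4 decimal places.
E[X_{t+1} \mid \mathcal F_t] = -2.0790

For an AR(p) model X_t = c + sum_i phi_i X_{t-i} + eps_t, the
one-step-ahead conditional mean is
  E[X_{t+1} | X_t, ...] = c + sum_i phi_i X_{t+1-i}.
Substitute known values:
  E[X_{t+1} | ...] = (0.068) * (7) + (0.511) * (-5)
                   = -2.0790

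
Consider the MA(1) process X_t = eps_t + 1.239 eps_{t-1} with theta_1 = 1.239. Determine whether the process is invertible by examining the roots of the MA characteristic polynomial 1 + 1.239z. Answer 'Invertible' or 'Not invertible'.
\text{Not invertible}

The MA(q) characteristic polynomial is P(z) = 1 + 1.239z.
Invertibility requires all roots to lie outside the unit circle, i.e. |z| > 1 for every root.
This is linear in z: 1 + (1.239) z = 0  =>  z = -1/(1.239) = -0.807103,  |z| = 0.807103.
Moduli of all roots: 0.8071.
All moduli strictly greater than 1? No.
Verdict: Not invertible.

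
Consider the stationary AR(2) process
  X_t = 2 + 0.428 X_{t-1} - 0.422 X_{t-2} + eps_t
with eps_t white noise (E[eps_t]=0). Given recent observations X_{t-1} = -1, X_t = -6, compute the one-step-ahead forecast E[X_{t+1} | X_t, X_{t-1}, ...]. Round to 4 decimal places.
E[X_{t+1} \mid \mathcal F_t] = -0.1460

For an AR(p) model X_t = c + sum_i phi_i X_{t-i} + eps_t, the
one-step-ahead conditional mean is
  E[X_{t+1} | X_t, ...] = c + sum_i phi_i X_{t+1-i}.
Substitute known values:
  E[X_{t+1} | ...] = 2 + (0.428) * (-6) + (-0.422) * (-1)
                   = -0.1460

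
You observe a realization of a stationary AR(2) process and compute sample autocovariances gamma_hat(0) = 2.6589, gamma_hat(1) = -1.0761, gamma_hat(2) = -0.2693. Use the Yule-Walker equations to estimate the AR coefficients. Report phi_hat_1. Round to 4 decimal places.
\hat\phi_{1} = -0.5330

The Yule-Walker equations for an AR(p) process read, in matrix form,
  Gamma_p phi = r_p,   with   (Gamma_p)_{ij} = gamma(|i - j|),
                       (r_p)_i = gamma(i),   i,j = 1..p.
Substitute the sample gammas (Toeplitz matrix and right-hand side of size 2):
  Gamma_p = [[2.6589, -1.0761], [-1.0761, 2.6589]]
  r_p     = [-1.0761, -0.2693]
Written out:
  2.6589 phi_1 - 1.0761 phi_2 = -1.0761
  -1.0761 phi_1 + 2.6589 phi_2 = -0.2693
Solve by Cramer's rule:
  det = gamma(0)^2 - gamma(1)^2 = (2.6589)^2 - (-1.0761)^2 = 7.06974921 - 1.15799121 = 5.911758
  phi_hat_1 = [gamma(1) gamma(0) - gamma(1) gamma(2)] / det = [(-1.0761)(2.6589) - (-1.0761)(-0.2693)] / 5.911758 = -3.15103602 / 5.911758 = -0.533
  phi_hat_2 = [gamma(0) gamma(2) - gamma(1)^2] / det = [(2.6589)(-0.2693) - (-1.0761)^2] / 5.911758 = -1.87403298 / 5.911758 = -0.317
So phi_hat = [-0.5330, -0.3170].
Therefore phi_hat_1 = -0.5330.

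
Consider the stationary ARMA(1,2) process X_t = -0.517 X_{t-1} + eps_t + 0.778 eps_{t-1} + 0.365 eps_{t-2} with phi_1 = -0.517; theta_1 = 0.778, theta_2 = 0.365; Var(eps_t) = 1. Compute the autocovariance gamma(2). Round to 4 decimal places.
\gamma(2) = 0.2183

Multiply the model equation by X_{t-k} and take expectations. With theta_0 = psi_0 = 1 and psi_j the MA(infinity) weights, this gives
  gamma(k) - sum_i phi_i gamma(k-i) = c_k,
  c_k = sigma^2 * sum_{j=k..q} theta_j psi_{j-k}   (c_k = 0 for k > q),
using gamma(-m) = gamma(m).
psi-weights needed (psi_j = theta_j + sum_i phi_i psi_{j-i}):
  psi_1 = theta_1 + phi_1 = 0.778 + (-0.517) = 0.261
  psi_2 = theta_2 + phi_1 psi_1 = 0.365 + (-0.517)(0.261) = 0.230063
Right-hand sides:
  c_0 = sigma^2 (1 + theta_1 psi_1 + theta_2 psi_2) = 1 * (1 + (0.778)(0.261) + (0.365)(0.230063)) = 1 * 1.287031 = 1.287031
  c_1 = sigma^2 (theta_1 + theta_2 psi_1) = 1 * (0.778 + (0.365)(0.261)) = 0.873265
  c_2 = sigma^2 theta_2 = 1 * (0.365) = 0.365
Equations for k = 0 and k = 1 (AR order 1):
  gamma(0) = phi_1 gamma(1) + c_0
  gamma(1) = phi_1 gamma(0) + c_1
Substituting the second into the first: gamma(0) (1 - phi_1^2) = c_0 + phi_1 c_1, so
  gamma(0) = (c_0 + phi_1 c_1) / (1 - phi_1^2) = (1.287031 + (-0.517)(0.873265)) / (1 - (-0.517)^2) = 0.835553 / 0.732711 = 1.140358.
  gamma(1) = phi_1 gamma(0) + c_1 = (-0.517)(1.140358) + (0.873265) = 0.2837.
For k = 2: gamma(2) = phi_1 gamma(1) + c_2
  = (-0.517)(0.2837) + (0.365) = 0.218327.
Therefore gamma(2) = 0.2183 (to 4 decimal places).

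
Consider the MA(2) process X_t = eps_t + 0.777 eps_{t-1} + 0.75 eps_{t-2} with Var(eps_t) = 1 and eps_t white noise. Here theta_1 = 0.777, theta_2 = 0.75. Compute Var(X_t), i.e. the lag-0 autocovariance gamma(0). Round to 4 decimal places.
\gamma(0) = 2.1662

For an MA(q) process X_t = eps_t + sum_i theta_i eps_{t-i} with
Var(eps_t) = sigma^2, the variance is
  gamma(0) = sigma^2 * (1 + sum_i theta_i^2).
  sum_i theta_i^2 = (0.777)^2 + (0.75)^2 = 0.603729 + 0.5625 = 1.166229.
  gamma(0) = 1 * (1 + 1.166229) = 1 * 2.166229 = 2.166229, which rounds to 2.1662.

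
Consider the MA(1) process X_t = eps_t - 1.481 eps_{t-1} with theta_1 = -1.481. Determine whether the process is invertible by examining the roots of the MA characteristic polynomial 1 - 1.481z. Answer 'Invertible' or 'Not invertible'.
\text{Not invertible}

The MA(q) characteristic polynomial is P(z) = 1 - 1.481z.
Invertibility requires all roots to lie outside the unit circle, i.e. |z| > 1 for every root.
This is linear in z: 1 + (-1.481) z = 0  =>  z = -1/(-1.481) = 0.675219,  |z| = 0.675219.
Moduli of all roots: 0.6752.
All moduli strictly greater than 1? No.
Verdict: Not invertible.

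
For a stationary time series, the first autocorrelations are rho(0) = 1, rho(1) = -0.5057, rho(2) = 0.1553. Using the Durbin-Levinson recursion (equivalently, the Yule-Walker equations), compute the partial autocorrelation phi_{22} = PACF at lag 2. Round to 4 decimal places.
\phi_{22} = -0.1349

The PACF at lag k is phi_{kk}, the last component of the solution
to the Yule-Walker system G_k phi = r_k where
  (G_k)_{ij} = rho(|i - j|), (r_k)_i = rho(i), i,j = 1..k.
Equivalently, Durbin-Levinson gives phi_{kk} iteratively:
  phi_{11} = rho(1)
  phi_{kk} = [rho(k) - sum_{j=1..k-1} phi_{k-1,j} rho(k-j)]
            / [1 - sum_{j=1..k-1} phi_{k-1,j} rho(j)],
  phi_{k,j} = phi_{k-1,j} - phi_{kk} phi_{k-1,k-j},  j = 1..k-1.
Step k = 1:
  phi_11 = rho(1) = -0.5057.
Step k = 2:
  phi_22 = [rho(2) - phi_11 rho(1)] / [1 - phi_11 rho(1)] = [0.1553 - (-0.5057)(-0.5057)] / [1 - (-0.5057)(-0.5057)]
         = -0.10043249 / 0.74426751 = -0.1349.
Therefore phi_{22} = -0.1349.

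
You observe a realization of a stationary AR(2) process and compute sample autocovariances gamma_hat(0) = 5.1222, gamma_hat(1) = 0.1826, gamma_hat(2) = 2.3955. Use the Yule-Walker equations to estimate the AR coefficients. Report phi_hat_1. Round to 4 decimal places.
\hat\phi_{1} = 0.0190

The Yule-Walker equations for an AR(p) process read, in matrix form,
  Gamma_p phi = r_p,   with   (Gamma_p)_{ij} = gamma(|i - j|),
                       (r_p)_i = gamma(i),   i,j = 1..p.
Substitute the sample gammas (Toeplitz matrix and right-hand side of size 2):
  Gamma_p = [[5.1222, 0.1826], [0.1826, 5.1222]]
  r_p     = [0.1826, 2.3955]
Written out:
  5.1222 phi_1 + 0.1826 phi_2 = 0.1826
  0.1826 phi_1 + 5.1222 phi_2 = 2.3955
Solve by Cramer's rule:
  det = gamma(0)^2 - gamma(1)^2 = (5.1222)^2 - (0.1826)^2 = 26.23693284 - 0.03334276 = 26.20359008
  phi_hat_1 = [gamma(1) gamma(0) - gamma(1) gamma(2)] / det = [(0.1826)(5.1222) - (0.1826)(2.3955)] / 26.20359008 = 0.49789542 / 26.20359008 = 0.019
  phi_hat_2 = [gamma(0) gamma(2) - gamma(1)^2] / det = [(5.1222)(2.3955) - (0.1826)^2] / 26.20359008 = 12.23688734 / 26.20359008 = 0.467
So phi_hat = [0.0190, 0.4670].
Therefore phi_hat_1 = 0.0190.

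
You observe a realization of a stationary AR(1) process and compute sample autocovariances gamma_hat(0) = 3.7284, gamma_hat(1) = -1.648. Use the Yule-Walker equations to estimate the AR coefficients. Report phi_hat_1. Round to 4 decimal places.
\hat\phi_{1} = -0.4420

The Yule-Walker equations for an AR(p) process read, in matrix form,
  Gamma_p phi = r_p,   with   (Gamma_p)_{ij} = gamma(|i - j|),
                       (r_p)_i = gamma(i),   i,j = 1..p.
Substitute the sample gammas (Toeplitz matrix and right-hand side of size 1):
  Gamma_p = [[3.7284]]
  r_p     = [-1.648]
With p = 1 this is the single equation gamma(0) phi_1 = gamma(1):
  phi_hat_1 = gamma(1) / gamma(0) = -1.648 / 3.7284 = -0.4420.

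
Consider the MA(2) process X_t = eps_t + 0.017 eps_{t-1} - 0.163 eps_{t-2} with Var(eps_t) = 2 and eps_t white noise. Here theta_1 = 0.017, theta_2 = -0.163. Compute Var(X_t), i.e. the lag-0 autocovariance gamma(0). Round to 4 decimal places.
\gamma(0) = 2.0537

For an MA(q) process X_t = eps_t + sum_i theta_i eps_{t-i} with
Var(eps_t) = sigma^2, the variance is
  gamma(0) = sigma^2 * (1 + sum_i theta_i^2).
  sum_i theta_i^2 = (0.017)^2 + (-0.163)^2 = 0.000289 + 0.026569 = 0.026858.
  gamma(0) = 2 * (1 + 0.026858) = 2 * 1.026858 = 2.053716, which rounds to 2.0537.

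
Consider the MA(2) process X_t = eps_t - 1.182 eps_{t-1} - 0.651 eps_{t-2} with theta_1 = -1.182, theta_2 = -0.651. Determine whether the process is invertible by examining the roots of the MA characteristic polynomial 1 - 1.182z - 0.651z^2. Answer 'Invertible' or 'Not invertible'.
\text{Not invertible}

The MA(q) characteristic polynomial is P(z) = 1 - 1.182z - 0.651z^2.
Invertibility requires all roots to lie outside the unit circle, i.e. |z| > 1 for every root.
Set 1 + (-1.182) z + (-0.651) z^2 = 0, i.e. a z^2 + b z + c = 0 with a = -0.651, b = -1.182, c = 1.
Discriminant D = b^2 - 4ac = (-1.182)^2 - 4*(-0.651)*1 = 1.397124 - (-2.604) = 4.001124.
D >= 0, so the roots are real: z = (-b +/- sqrt(D)) / (2a) = (1.182 +/- 2.000281) / (-1.302).
  z_1 = (1.182 + 2.000281) / (-1.302) = -2.4441,   |z_1| = 2.4441.
  z_2 = (1.182 - 2.000281) / (-1.302) = 0.6285,   |z_2| = 0.6285.
Moduli of all roots: 2.4441, 0.6285.
All moduli strictly greater than 1? No.
Verdict: Not invertible.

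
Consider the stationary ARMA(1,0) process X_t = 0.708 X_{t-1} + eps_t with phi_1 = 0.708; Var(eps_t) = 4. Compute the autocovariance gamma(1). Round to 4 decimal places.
\gamma(1) = 5.6784

Multiply the model equation by X_{t-k} and take expectations. With theta_0 = psi_0 = 1 and psi_j the MA(infinity) weights, this gives
  gamma(k) - sum_i phi_i gamma(k-i) = c_k,
  c_k = sigma^2 * sum_{j=k..q} theta_j psi_{j-k}   (c_k = 0 for k > q),
using gamma(-m) = gamma(m).
Pure AR (q = 0): c_0 = sigma^2 = 4, c_k = 0 for k >= 1.
Equations for k = 0 and k = 1 (AR order 1):
  gamma(0) = phi_1 gamma(1) + c_0
  gamma(1) = phi_1 gamma(0) + c_1
Substituting the second into the first: gamma(0) (1 - phi_1^2) = c_0 + phi_1 c_1, so
  gamma(0) = c_0 / (1 - phi_1^2) = 4 / (1 - (0.708)^2) = 4 / 0.498736 = 8.020275.
  gamma(1) = phi_1 gamma(0) = (0.708)(8.020275) = 5.678355.
Therefore gamma(1) = 5.6784 (to 4 decimal places).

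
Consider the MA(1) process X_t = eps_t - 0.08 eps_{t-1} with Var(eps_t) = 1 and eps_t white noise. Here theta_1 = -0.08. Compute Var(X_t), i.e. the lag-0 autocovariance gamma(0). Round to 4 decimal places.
\gamma(0) = 1.0064

For an MA(q) process X_t = eps_t + sum_i theta_i eps_{t-i} with
Var(eps_t) = sigma^2, the variance is
  gamma(0) = sigma^2 * (1 + sum_i theta_i^2).
  sum_i theta_i^2 = (-0.08)^2 = 0.0064.
  gamma(0) = 1 * (1 + 0.0064) = 1 * 1.0064 = 1.0064.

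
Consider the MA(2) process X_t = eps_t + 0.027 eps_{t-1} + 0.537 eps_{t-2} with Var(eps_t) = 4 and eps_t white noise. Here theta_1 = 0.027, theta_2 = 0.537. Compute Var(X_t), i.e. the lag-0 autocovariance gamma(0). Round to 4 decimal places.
\gamma(0) = 5.1564

For an MA(q) process X_t = eps_t + sum_i theta_i eps_{t-i} with
Var(eps_t) = sigma^2, the variance is
  gamma(0) = sigma^2 * (1 + sum_i theta_i^2).
  sum_i theta_i^2 = (0.027)^2 + (0.537)^2 = 0.000729 + 0.288369 = 0.289098.
  gamma(0) = 4 * (1 + 0.289098) = 4 * 1.289098 = 5.156392, which rounds to 5.1564.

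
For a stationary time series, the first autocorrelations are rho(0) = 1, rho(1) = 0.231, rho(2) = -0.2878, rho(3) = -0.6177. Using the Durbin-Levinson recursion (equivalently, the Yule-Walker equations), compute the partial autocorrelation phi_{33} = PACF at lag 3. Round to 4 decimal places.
\phi_{33} = -0.5390

The PACF at lag k is phi_{kk}, the last component of the solution
to the Yule-Walker system G_k phi = r_k where
  (G_k)_{ij} = rho(|i - j|), (r_k)_i = rho(i), i,j = 1..k.
Equivalently, Durbin-Levinson gives phi_{kk} iteratively:
  phi_{11} = rho(1)
  phi_{kk} = [rho(k) - sum_{j=1..k-1} phi_{k-1,j} rho(k-j)]
            / [1 - sum_{j=1..k-1} phi_{k-1,j} rho(j)],
  phi_{k,j} = phi_{k-1,j} - phi_{kk} phi_{k-1,k-j},  j = 1..k-1.
Step k = 1:
  phi_11 = rho(1) = 0.231.
Step k = 2:
  phi_22 = [rho(2) - phi_11 rho(1)] / [1 - phi_11 rho(1)] = [-0.2878 - (0.231)(0.231)] / [1 - (0.231)(0.231)]
         = -0.341161 / 0.946639 = -0.360392.
  Update: phi_21 = phi_11 - phi_22 phi_11 = 0.231 - (-0.360392)(0.231) = 0.314251.
Step k = 3:
  phi_33 = [rho(3) - phi_21 rho(2) - phi_22 rho(1)] / [1 - phi_21 rho(1) - phi_22 rho(2)]
    numerator   = -0.6177 - (0.314251)(-0.2878) - (-0.360392)(0.231) = -0.44400818
    denominator = 1 - (0.314251)(0.231) - (-0.360392)(-0.2878) = 0.82368735
  phi_33 = -0.44400818 / 0.82368735 = -0.539.
Therefore phi_{33} = -0.5390.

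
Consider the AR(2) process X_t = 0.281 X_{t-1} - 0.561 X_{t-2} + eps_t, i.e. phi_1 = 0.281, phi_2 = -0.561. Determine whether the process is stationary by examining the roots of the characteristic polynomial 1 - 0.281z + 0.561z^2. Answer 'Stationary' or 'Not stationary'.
\text{Stationary}

The AR(p) characteristic polynomial is P(z) = 1 - 0.281z + 0.561z^2.
Stationarity requires all roots to lie outside the unit circle, i.e. |z| > 1 for every root.
Set 1 + (-0.281) z + (0.561) z^2 = 0, i.e. a z^2 + b z + c = 0 with a = 0.561, b = -0.281, c = 1.
Discriminant D = b^2 - 4ac = (-0.281)^2 - 4*(0.561)*1 = 0.078961 - (2.244) = -2.165039.
D < 0, so the roots are the complex-conjugate pair z = (-b +/- i sqrt(-D)) / (2a) = 0.2504 +/- 1.3114i.
For a conjugate pair |z|^2 = z * conj(z) = (product of roots) = c/a = 1/(0.561) = 1.782531, so |z| = sqrt(1.782531) = 1.3351 for both roots.
Moduli of all roots: 1.3351, 1.3351.
All moduli strictly greater than 1? Yes.
Verdict: Stationary.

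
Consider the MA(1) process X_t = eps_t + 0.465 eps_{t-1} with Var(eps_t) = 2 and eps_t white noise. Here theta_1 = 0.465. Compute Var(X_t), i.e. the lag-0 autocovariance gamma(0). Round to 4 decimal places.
\gamma(0) = 2.4325

For an MA(q) process X_t = eps_t + sum_i theta_i eps_{t-i} with
Var(eps_t) = sigma^2, the variance is
  gamma(0) = sigma^2 * (1 + sum_i theta_i^2).
  sum_i theta_i^2 = (0.465)^2 = 0.216225.
  gamma(0) = 2 * (1 + 0.216225) = 2 * 1.216225 = 2.43245, which rounds to 2.4325.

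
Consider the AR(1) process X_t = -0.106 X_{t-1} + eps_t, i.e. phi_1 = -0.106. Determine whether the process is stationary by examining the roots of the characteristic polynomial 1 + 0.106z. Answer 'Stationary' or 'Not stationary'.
\text{Stationary}

The AR(p) characteristic polynomial is P(z) = 1 + 0.106z.
Stationarity requires all roots to lie outside the unit circle, i.e. |z| > 1 for every root.
This is linear in z: 1 + (0.106) z = 0  =>  z = -1/(0.106) = -9.433962,  |z| = 9.433962.
Moduli of all roots: 9.4340.
All moduli strictly greater than 1? Yes.
Verdict: Stationary.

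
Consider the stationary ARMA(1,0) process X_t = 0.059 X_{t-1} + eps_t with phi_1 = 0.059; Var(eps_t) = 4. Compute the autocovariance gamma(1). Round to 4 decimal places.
\gamma(1) = 0.2368

Multiply the model equation by X_{t-k} and take expectations. With theta_0 = psi_0 = 1 and psi_j the MA(infinity) weights, this gives
  gamma(k) - sum_i phi_i gamma(k-i) = c_k,
  c_k = sigma^2 * sum_{j=k..q} theta_j psi_{j-k}   (c_k = 0 for k > q),
using gamma(-m) = gamma(m).
Pure AR (q = 0): c_0 = sigma^2 = 4, c_k = 0 for k >= 1.
Equations for k = 0 and k = 1 (AR order 1):
  gamma(0) = phi_1 gamma(1) + c_0
  gamma(1) = phi_1 gamma(0) + c_1
Substituting the second into the first: gamma(0) (1 - phi_1^2) = c_0 + phi_1 c_1, so
  gamma(0) = c_0 / (1 - phi_1^2) = 4 / (1 - (0.059)^2) = 4 / 0.996519 = 4.013973.
  gamma(1) = phi_1 gamma(0) = (0.059)(4.013973) = 0.236824.
Therefore gamma(1) = 0.2368 (to 4 decimal places).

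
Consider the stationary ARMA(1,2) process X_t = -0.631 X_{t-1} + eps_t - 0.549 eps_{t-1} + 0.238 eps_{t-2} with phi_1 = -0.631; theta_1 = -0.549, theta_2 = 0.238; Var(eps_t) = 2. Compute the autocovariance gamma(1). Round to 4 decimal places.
\gamma(1) = -6.7034

Multiply the model equation by X_{t-k} and take expectations. With theta_0 = psi_0 = 1 and psi_j the MA(infinity) weights, this gives
  gamma(k) - sum_i phi_i gamma(k-i) = c_k,
  c_k = sigma^2 * sum_{j=k..q} theta_j psi_{j-k}   (c_k = 0 for k > q),
using gamma(-m) = gamma(m).
psi-weights needed (psi_j = theta_j + sum_i phi_i psi_{j-i}):
  psi_1 = theta_1 + phi_1 = -0.549 + (-0.631) = -1.18
  psi_2 = theta_2 + phi_1 psi_1 = 0.238 + (-0.631)(-1.18) = 0.98258
Right-hand sides:
  c_0 = sigma^2 (1 + theta_1 psi_1 + theta_2 psi_2) = 2 * (1 + (-0.549)(-1.18) + (0.238)(0.98258)) = 2 * 1.881674 = 3.763348
  c_1 = sigma^2 (theta_1 + theta_2 psi_1) = 2 * (-0.549 + (0.238)(-1.18)) = -1.65968
  c_2 = sigma^2 theta_2 = 2 * (0.238) = 0.476
Equations for k = 0 and k = 1 (AR order 1):
  gamma(0) = phi_1 gamma(1) + c_0
  gamma(1) = phi_1 gamma(0) + c_1
Substituting the second into the first: gamma(0) (1 - phi_1^2) = c_0 + phi_1 c_1, so
  gamma(0) = (c_0 + phi_1 c_1) / (1 - phi_1^2) = (3.763348 + (-0.631)(-1.65968)) / (1 - (-0.631)^2) = 4.810606 / 0.601839 = 7.993178.
  gamma(1) = phi_1 gamma(0) + c_1 = (-0.631)(7.993178) + (-1.65968) = -6.703375.
Therefore gamma(1) = -6.7034 (to 4 decimal places).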